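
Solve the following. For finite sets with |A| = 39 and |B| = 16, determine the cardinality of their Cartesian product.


The Cartesian product A x B contains all ordered pairs (a, b).
|A x B| = |A| * |B| = 39 * 16 = 624

624


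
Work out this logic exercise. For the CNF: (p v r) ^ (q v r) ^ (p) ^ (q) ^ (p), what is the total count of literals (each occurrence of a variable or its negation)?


Counting literals in each clause:
Clause 1: 2 literal(s)
Clause 2: 2 literal(s)
Clause 3: 1 literal(s)
Clause 4: 1 literal(s)
Clause 5: 1 literal(s)
Total = 7

7


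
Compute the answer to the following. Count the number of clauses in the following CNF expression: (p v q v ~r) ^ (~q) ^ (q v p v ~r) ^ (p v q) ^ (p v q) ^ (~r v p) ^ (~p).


A CNF formula is a conjunction of clauses.
Clauses are separated by ^.
Counting the conjuncts: 7 clauses.

7


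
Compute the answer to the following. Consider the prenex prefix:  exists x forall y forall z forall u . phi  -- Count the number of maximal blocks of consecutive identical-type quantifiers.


Quantifier-type sequence: E A A A  (A=forall, E=exists)
Group into maximal same-type runs:
  Ex1 | Ax3
Number of blocks = 2

2


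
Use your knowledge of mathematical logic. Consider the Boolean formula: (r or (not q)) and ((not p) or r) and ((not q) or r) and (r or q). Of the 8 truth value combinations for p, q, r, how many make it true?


Evaluate all 8 assignments for p, q, r:
p=0, q=0, r=0: 0
p=0, q=0, r=1: 1
p=0, q=1, r=0: 0
p=0, q=1, r=1: 1
p=1, q=0, r=0: 0
p=1, q=0, r=1: 1
p=1, q=1, r=0: 0
p=1, q=1, r=1: 1
Satisfying count = 4

4


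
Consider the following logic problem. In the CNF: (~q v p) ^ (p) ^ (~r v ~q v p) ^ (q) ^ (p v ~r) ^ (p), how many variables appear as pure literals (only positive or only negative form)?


Check each variable for pure literal status:
p: pure positive
q: mixed (not pure)
r: pure negative
Pure literal count = 2

2


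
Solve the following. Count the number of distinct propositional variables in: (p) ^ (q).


Identify each variable that appears in the formula.
Variables found: p, q
Count = 2

2


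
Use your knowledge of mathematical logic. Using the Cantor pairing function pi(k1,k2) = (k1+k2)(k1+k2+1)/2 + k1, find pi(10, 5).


k1 + k2 = 15
(k1+k2)(k1+k2+1)/2 = 15 * 16 / 2 = 120
pi = 120 + 10 = 130

130


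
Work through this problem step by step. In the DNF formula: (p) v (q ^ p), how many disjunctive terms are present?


A DNF formula is a disjunction of terms (conjunctions).
Terms are separated by v.
Counting the disjuncts: 2 terms.

2


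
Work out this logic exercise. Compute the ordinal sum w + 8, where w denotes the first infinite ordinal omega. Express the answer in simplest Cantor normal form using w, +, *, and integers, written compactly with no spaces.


Compute w + 8.
Ordinal + is associative but NOT commutative; for finite n>0, n + w = w but w + n stays w+n.
w + 8 is already in normal form (a successor ordinal beyond w).
Result = w+8

w+8


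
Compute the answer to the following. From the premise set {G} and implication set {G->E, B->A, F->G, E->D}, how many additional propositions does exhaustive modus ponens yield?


Initial facts: {G}
Apply modus ponens to closure:
  G and G->E  =>  E
  E and E->D  =>  D
Final known: {D, E, G}
New propositions: {D, E}
Count = 2

2


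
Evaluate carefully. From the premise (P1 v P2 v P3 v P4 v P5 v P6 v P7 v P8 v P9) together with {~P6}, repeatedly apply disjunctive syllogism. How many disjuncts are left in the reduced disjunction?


Original disjuncts (9): P1, P2, P3, P4, P5, P6, P7, P8, P9
Negated (eliminate): ~P6
Remaining disjuncts: P1, P2, P3, P4, P5, P7, P8, P9
Count = 9 - 1 = 8

8


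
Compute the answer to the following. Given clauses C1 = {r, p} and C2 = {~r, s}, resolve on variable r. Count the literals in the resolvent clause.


Remove r from C1 and ~r from C2.
C1 remainder: {p}
C2 remainder: {s}
Union (resolvent): {p, s}
Resolvent has 2 literal(s).

2


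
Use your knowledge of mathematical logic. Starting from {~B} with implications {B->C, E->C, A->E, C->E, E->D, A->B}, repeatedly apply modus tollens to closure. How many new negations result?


Initial negated facts: {~B}
Apply modus tollens to closure:
  ~B and A->B  =>  ~A
Final negated: {~A, ~B}
New negations: {~A}
Count = 1

1


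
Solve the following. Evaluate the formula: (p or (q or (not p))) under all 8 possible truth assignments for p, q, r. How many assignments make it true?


Check all 8 assignments:
p=0, q=0, r=0: 1
p=0, q=0, r=1: 1
p=0, q=1, r=0: 1
p=0, q=1, r=1: 1
p=1, q=0, r=0: 1
p=1, q=0, r=1: 1
p=1, q=1, r=0: 1
p=1, q=1, r=1: 1
Count of True = 8

8


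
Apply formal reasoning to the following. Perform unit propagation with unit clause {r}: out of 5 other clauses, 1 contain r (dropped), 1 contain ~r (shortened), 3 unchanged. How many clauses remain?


Satisfied (removed): 1
Shortened (remain): 1
Unchanged (remain): 3
Remaining = 1 + 3 = 4

4


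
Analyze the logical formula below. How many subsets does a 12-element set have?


The power set of a set with n elements has 2^n elements.
|P(S)| = 2^12 = 4096

4096


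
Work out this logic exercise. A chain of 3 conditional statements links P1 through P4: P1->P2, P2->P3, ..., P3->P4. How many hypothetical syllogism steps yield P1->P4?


With 3 implications in a chain connecting 4 propositions:
P1->P2, P2->P3, ..., P3->P4
Steps needed = (number of implications) - 1 = 3 - 1 = 2

2


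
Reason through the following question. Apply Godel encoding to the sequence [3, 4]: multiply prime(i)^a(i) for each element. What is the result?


Encode each element as an exponent of the corresponding prime:
  2^3 = 8
  3^4 = 81
Product = 8 * 81 = 648

648


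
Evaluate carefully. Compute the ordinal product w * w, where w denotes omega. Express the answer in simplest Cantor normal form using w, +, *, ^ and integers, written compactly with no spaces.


Compute w * w.
Ordinal * is associative and left-distributive over +, but NOT commutative; for finite n>1, n*w = w but w*n stays w*n.
w * w = w^2 by definition.
Result = w^2

w^2


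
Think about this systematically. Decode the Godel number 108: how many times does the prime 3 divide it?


Factorize 108 by dividing by 3 repeatedly.
Division steps: 3 divides 108 exactly 3 time(s).
Exponent of 3 = 3

3


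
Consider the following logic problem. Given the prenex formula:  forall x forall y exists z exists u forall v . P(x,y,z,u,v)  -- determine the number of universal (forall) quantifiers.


Quantifier prefix: forall x forall y exists z exists u forall v
Mark each quantifier type:
  U U E E U
Universal count = 3, Existential count = 2
Asked for universal (forall) quantifiers: 3

3


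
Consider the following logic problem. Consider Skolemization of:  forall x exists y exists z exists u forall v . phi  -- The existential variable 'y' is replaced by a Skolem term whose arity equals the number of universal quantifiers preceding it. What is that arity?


Quantifier prefix: forall x exists y exists z exists u forall v
'y' is existentially quantified at position 2.
Universal variables preceding it: x
Skolem function arity = 1

1


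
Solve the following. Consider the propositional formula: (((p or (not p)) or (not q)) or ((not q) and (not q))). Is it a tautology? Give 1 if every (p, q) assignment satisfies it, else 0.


Check all 4 assignments:
p=0, q=0: 1
p=0, q=1: 1
p=1, q=0: 1
p=1, q=1: 1
Satisfying count = 4/4.
Tautology iff count = 4: yes.

1


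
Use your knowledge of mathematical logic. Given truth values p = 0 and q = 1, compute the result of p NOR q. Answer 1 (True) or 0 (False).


p = 0, q = 1
Operation: p NOR q
Evaluate: 0 NOR 1 = 0

0


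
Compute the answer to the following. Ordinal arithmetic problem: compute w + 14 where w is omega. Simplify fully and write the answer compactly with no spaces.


Compute w + 14.
Ordinal + is associative but NOT commutative; for finite n>0, n + w = w but w + n stays w+n.
w + 14 is already in normal form (a successor ordinal beyond w).
Result = w+14

w+14


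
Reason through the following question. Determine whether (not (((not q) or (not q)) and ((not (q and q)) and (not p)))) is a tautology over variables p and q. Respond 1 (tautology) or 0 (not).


Check all 4 assignments:
p=0, q=0: 0
p=0, q=1: 1
p=1, q=0: 1
p=1, q=1: 1
Satisfying count = 3/4.
Tautology iff count = 4: no.

0


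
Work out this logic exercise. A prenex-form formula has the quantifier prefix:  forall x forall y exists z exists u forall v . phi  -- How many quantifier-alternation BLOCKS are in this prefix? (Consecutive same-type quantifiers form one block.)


Quantifier-type sequence: A A E E A  (A=forall, E=exists)
Group into maximal same-type runs:
  Ax2 | Ex2 | Ax1
Number of blocks = 3

3


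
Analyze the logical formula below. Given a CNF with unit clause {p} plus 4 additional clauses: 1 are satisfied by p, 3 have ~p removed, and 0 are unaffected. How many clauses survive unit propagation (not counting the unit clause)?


Satisfied (removed): 1
Shortened (remain): 3
Unchanged (remain): 0
Remaining = 3 + 0 = 3

3


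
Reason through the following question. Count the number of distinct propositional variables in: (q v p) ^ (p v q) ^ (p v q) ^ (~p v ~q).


Identify each variable that appears in the formula.
Variables found: p, q
Count = 2

2


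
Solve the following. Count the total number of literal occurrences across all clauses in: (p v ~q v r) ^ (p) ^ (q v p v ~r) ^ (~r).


Counting literals in each clause:
Clause 1: 3 literal(s)
Clause 2: 1 literal(s)
Clause 3: 3 literal(s)
Clause 4: 1 literal(s)
Total = 8

8


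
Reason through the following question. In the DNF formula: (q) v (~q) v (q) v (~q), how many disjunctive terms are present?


A DNF formula is a disjunction of terms (conjunctions).
Terms are separated by v.
Counting the disjuncts: 4 terms.

4


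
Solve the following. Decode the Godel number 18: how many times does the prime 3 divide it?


Factorize 18 by dividing by 3 repeatedly.
Division steps: 3 divides 18 exactly 2 time(s).
Exponent of 3 = 2

2


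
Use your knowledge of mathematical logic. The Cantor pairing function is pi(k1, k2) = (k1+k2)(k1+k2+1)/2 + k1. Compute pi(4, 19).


k1 + k2 = 23
(k1+k2)(k1+k2+1)/2 = 23 * 24 / 2 = 276
pi = 276 + 4 = 280

280


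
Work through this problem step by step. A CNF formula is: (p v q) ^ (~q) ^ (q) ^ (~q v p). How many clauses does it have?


A CNF formula is a conjunction of clauses.
Clauses are separated by ^.
Counting the conjuncts: 4 clauses.

4


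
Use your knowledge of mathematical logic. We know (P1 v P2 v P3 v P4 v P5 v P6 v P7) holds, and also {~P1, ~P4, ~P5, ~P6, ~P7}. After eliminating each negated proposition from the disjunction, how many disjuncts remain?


Original disjuncts (7): P1, P2, P3, P4, P5, P6, P7
Negated (eliminate): ~P1, ~P4, ~P5, ~P6, ~P7
Remaining disjuncts: P2, P3
Count = 7 - 5 = 2

2


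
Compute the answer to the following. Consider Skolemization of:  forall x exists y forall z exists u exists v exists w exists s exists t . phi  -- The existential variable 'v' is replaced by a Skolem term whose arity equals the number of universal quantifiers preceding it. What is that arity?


Quantifier prefix: forall x exists y forall z exists u exists v exists w exists s exists t
'v' is existentially quantified at position 5.
Universal variables preceding it: x, z
Skolem function arity = 2

2


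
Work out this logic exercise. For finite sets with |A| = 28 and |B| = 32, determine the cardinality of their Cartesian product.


The Cartesian product A x B contains all ordered pairs (a, b).
|A x B| = |A| * |B| = 28 * 32 = 896

896


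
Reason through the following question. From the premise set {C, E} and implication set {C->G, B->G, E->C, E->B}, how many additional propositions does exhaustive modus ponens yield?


Initial facts: {C, E}
Apply modus ponens to closure:
  C and C->G  =>  G
  E and E->B  =>  B
Final known: {B, C, E, G}
New propositions: {B, G}
Count = 2

2


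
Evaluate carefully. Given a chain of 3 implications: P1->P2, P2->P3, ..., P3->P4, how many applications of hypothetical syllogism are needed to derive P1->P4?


With 3 implications in a chain connecting 4 propositions:
P1->P2, P2->P3, ..., P3->P4
Steps needed = (number of implications) - 1 = 3 - 1 = 2

2


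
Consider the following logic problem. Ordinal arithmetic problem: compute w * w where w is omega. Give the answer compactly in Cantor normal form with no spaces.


Compute w * w.
Ordinal * is associative and left-distributive over +, but NOT commutative; for finite n>1, n*w = w but w*n stays w*n.
w * w = w^2 by definition.
Result = w^2

w^2


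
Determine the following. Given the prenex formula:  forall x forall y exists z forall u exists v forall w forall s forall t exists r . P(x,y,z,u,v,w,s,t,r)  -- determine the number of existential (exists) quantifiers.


Quantifier prefix: forall x forall y exists z forall u exists v forall w forall s forall t exists r
Mark each quantifier type:
  U U E U E U U U E
Universal count = 6, Existential count = 3
Asked for existential (exists) quantifiers: 3

3


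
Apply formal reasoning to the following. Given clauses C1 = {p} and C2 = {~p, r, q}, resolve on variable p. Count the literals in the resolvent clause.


Remove p from C1 and ~p from C2.
C1 remainder: {}
C2 remainder: {r, q}
Union (resolvent): {q, r}
Resolvent has 2 literal(s).

2


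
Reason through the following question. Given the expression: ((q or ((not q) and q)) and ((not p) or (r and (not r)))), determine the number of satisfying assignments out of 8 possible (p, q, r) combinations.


Check all 8 assignments:
p=0, q=0, r=0: 0
p=0, q=0, r=1: 0
p=0, q=1, r=0: 1
p=0, q=1, r=1: 1
p=1, q=0, r=0: 0
p=1, q=0, r=1: 0
p=1, q=1, r=0: 0
p=1, q=1, r=1: 0
Count of True = 2

2


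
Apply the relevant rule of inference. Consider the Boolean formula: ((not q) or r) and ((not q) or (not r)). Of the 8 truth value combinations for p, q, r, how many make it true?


Evaluate all 8 assignments for p, q, r:
p=0, q=0, r=0: 1
p=0, q=0, r=1: 1
p=0, q=1, r=0: 0
p=0, q=1, r=1: 0
p=1, q=0, r=0: 1
p=1, q=0, r=1: 1
p=1, q=1, r=0: 0
p=1, q=1, r=1: 0
Satisfying count = 4

4


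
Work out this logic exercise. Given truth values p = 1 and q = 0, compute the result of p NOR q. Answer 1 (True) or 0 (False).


p = 1, q = 0
Operation: p NOR q
Evaluate: 1 NOR 0 = 0

0


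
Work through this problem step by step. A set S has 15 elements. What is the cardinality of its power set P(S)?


The power set of a set with n elements has 2^n elements.
|P(S)| = 2^15 = 32768

32768


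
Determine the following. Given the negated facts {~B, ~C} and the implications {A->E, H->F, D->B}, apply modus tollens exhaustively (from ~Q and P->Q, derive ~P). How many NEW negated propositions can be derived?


Initial negated facts: {~B, ~C}
Apply modus tollens to closure:
  ~B and D->B  =>  ~D
Final negated: {~B, ~C, ~D}
New negations: {~D}
Count = 1

1


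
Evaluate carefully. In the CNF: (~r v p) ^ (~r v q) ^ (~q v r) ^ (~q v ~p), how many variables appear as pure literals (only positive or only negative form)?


Check each variable for pure literal status:
p: mixed (not pure)
q: mixed (not pure)
r: mixed (not pure)
Pure literal count = 0

0


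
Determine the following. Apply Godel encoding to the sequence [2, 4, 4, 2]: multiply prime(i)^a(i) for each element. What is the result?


Encode each element as an exponent of the corresponding prime:
  2^2 = 4
  3^4 = 81
  5^4 = 625
  7^2 = 49
Product = 4 * 81 * 625 * 49 = 9922500

9922500


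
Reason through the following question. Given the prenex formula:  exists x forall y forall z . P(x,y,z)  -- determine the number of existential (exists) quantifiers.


Quantifier prefix: exists x forall y forall z
Mark each quantifier type:
  E U U
Universal count = 2, Existential count = 1
Asked for existential (exists) quantifiers: 1

1


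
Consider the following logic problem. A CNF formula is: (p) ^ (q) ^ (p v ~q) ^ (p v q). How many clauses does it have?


A CNF formula is a conjunction of clauses.
Clauses are separated by ^.
Counting the conjuncts: 4 clauses.

4


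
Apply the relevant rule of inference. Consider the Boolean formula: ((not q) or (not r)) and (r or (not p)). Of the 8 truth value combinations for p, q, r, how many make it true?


Evaluate all 8 assignments for p, q, r:
p=0, q=0, r=0: 1
p=0, q=0, r=1: 1
p=0, q=1, r=0: 1
p=0, q=1, r=1: 0
p=1, q=0, r=0: 0
p=1, q=0, r=1: 1
p=1, q=1, r=0: 0
p=1, q=1, r=1: 0
Satisfying count = 4

4


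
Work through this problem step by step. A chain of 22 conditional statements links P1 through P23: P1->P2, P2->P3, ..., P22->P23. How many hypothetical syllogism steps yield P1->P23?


With 22 implications in a chain connecting 23 propositions:
P1->P2, P2->P3, ..., P22->P23
Steps needed = (number of implications) - 1 = 22 - 1 = 21

21


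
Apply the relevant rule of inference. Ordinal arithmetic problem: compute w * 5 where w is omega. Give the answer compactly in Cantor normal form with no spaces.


Compute w * 5.
Ordinal * is associative and left-distributive over +, but NOT commutative; for finite n>1, n*w = w but w*n stays w*n.
w * 5 means 5 copies of w concatenated: w*5.
Result = w*5

w*5


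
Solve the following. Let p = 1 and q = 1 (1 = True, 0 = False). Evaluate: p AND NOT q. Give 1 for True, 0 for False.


p = 1, q = 1
Operation: p AND NOT q
Evaluate: 1 AND NOT 1 = 0

0


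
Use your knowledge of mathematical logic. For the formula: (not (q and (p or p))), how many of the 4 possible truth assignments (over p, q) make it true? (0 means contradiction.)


Check all 4 assignments:
p=0, q=0: 1
p=0, q=1: 1
p=1, q=0: 1
p=1, q=1: 0
Count of True = 3

3


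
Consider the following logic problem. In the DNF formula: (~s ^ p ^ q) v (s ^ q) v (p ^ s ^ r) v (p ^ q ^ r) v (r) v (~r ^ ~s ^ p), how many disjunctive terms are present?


A DNF formula is a disjunction of terms (conjunctions).
Terms are separated by v.
Counting the disjuncts: 6 terms.

6


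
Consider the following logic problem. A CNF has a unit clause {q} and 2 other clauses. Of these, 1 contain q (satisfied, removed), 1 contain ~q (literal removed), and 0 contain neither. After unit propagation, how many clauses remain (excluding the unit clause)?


Satisfied (removed): 1
Shortened (remain): 1
Unchanged (remain): 0
Remaining = 1 + 0 = 1

1


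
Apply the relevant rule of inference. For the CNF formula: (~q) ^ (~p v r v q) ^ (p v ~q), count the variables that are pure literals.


Check each variable for pure literal status:
p: mixed (not pure)
q: mixed (not pure)
r: pure positive
Pure literal count = 1

1


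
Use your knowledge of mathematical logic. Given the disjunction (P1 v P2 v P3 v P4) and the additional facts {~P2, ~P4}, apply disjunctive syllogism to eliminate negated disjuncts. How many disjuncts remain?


Original disjuncts (4): P1, P2, P3, P4
Negated (eliminate): ~P2, ~P4
Remaining disjuncts: P1, P3
Count = 4 - 2 = 2

2


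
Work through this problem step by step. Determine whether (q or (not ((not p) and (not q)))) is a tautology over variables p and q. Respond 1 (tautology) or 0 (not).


Check all 4 assignments:
p=0, q=0: 0
p=0, q=1: 1
p=1, q=0: 1
p=1, q=1: 1
Satisfying count = 3/4.
Tautology iff count = 4: no.

0


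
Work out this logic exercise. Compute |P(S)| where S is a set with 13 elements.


The power set of a set with n elements has 2^n elements.
|P(S)| = 2^13 = 8192

8192


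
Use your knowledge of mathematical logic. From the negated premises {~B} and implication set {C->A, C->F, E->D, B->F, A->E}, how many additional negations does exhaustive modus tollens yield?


Initial negated facts: {~B}
Apply modus tollens to closure:
  (no implication fires)
Final negated: {~B}
New negations: {(none)}
Count = 0

0


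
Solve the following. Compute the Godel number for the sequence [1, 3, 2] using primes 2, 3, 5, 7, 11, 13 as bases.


Encode each element as an exponent of the corresponding prime:
  2^1 = 2
  3^3 = 27
  5^2 = 25
Product = 2 * 27 * 25 = 1350

1350


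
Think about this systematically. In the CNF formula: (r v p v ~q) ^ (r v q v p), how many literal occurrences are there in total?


Counting literals in each clause:
Clause 1: 3 literal(s)
Clause 2: 3 literal(s)
Total = 6

6


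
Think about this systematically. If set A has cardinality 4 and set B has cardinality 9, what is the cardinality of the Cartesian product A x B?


The Cartesian product A x B contains all ordered pairs (a, b).
|A x B| = |A| * |B| = 4 * 9 = 36

36


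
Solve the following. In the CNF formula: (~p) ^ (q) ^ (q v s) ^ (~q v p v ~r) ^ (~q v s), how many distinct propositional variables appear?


Identify each variable that appears in the formula.
Variables found: p, q, r, s
Count = 4

4


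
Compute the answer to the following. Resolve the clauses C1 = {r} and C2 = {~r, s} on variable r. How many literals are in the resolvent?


Remove r from C1 and ~r from C2.
C1 remainder: {}
C2 remainder: {s}
Union (resolvent): {s}
Resolvent has 1 literal(s).

1


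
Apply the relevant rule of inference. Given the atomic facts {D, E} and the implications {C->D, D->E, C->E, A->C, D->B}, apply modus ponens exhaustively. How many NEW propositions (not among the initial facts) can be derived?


Initial facts: {D, E}
Apply modus ponens to closure:
  D and D->B  =>  B
Final known: {B, D, E}
New propositions: {B}
Count = 1

1


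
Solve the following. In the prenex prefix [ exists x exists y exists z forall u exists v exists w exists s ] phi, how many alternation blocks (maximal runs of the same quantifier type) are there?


Quantifier-type sequence: E E E A E E E  (A=forall, E=exists)
Group into maximal same-type runs:
  Ex3 | Ax1 | Ex3
Number of blocks = 3

3


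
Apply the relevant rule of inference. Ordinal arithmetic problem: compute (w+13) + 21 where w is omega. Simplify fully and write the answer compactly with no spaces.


Compute (w+13) + 21.
Ordinal + is associative but NOT commutative; for finite n>0, n + w = w but w + n stays w+n.
By associativity: (w+13) + 21 = w + (13+21) = w+34.
Result = w+34

w+34


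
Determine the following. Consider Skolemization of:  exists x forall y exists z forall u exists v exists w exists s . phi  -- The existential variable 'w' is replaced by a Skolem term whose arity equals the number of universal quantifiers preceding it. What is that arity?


Quantifier prefix: exists x forall y exists z forall u exists v exists w exists s
'w' is existentially quantified at position 6.
Universal variables preceding it: y, u
Skolem function arity = 2

2


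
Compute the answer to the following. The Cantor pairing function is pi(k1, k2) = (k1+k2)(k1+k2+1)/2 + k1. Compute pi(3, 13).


k1 + k2 = 16
(k1+k2)(k1+k2+1)/2 = 16 * 17 / 2 = 136
pi = 136 + 3 = 139

139


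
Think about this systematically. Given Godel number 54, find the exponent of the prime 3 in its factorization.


Factorize 54 by dividing by 3 repeatedly.
Division steps: 3 divides 54 exactly 3 time(s).
Exponent of 3 = 3

3


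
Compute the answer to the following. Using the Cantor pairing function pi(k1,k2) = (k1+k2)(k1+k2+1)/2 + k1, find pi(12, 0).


k1 + k2 = 12
(k1+k2)(k1+k2+1)/2 = 12 * 13 / 2 = 78
pi = 78 + 12 = 90

90


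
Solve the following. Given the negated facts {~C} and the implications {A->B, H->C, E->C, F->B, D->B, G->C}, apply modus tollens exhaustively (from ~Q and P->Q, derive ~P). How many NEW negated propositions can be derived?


Initial negated facts: {~C}
Apply modus tollens to closure:
  ~C and H->C  =>  ~H
  ~C and E->C  =>  ~E
  ~C and G->C  =>  ~G
Final negated: {~C, ~E, ~G, ~H}
New negations: {~E, ~G, ~H}
Count = 3

3


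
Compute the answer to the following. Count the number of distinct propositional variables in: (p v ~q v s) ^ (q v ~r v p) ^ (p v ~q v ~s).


Identify each variable that appears in the formula.
Variables found: p, q, r, s
Count = 4

4


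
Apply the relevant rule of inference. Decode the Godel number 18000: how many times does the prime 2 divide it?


Factorize 18000 by dividing by 2 repeatedly.
Division steps: 2 divides 18000 exactly 4 time(s).
Exponent of 2 = 4

4


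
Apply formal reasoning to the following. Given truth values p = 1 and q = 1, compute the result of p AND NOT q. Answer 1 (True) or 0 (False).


p = 1, q = 1
Operation: p AND NOT q
Evaluate: 1 AND NOT 1 = 0

0


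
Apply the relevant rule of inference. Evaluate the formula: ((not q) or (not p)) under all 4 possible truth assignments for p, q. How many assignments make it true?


Check all 4 assignments:
p=0, q=0: 1
p=0, q=1: 1
p=1, q=0: 1
p=1, q=1: 0
Count of True = 3

3


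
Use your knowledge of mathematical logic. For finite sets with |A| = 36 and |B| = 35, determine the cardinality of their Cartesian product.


The Cartesian product A x B contains all ordered pairs (a, b).
|A x B| = |A| * |B| = 36 * 35 = 1260

1260


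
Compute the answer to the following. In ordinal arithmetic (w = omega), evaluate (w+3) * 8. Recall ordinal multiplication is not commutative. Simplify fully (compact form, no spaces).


Compute (w+3) * 8.
Ordinal * is associative and left-distributive over +, but NOT commutative; for finite n>1, n*w = w but w*n stays w*n.
(w+3) * 8 = (w+3) repeated 8 times. Each intermediate +3 is absorbed by the following w; only the last survives: w*8+3.
Result = w*8+3

w*8+3


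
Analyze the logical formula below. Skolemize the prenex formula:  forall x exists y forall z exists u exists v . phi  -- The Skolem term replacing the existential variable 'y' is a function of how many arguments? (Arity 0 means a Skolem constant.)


Quantifier prefix: forall x exists y forall z exists u exists v
'y' is existentially quantified at position 2.
Universal variables preceding it: x
Skolem function arity = 1

1


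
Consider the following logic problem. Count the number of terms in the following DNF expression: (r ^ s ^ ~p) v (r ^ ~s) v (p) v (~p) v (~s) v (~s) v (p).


A DNF formula is a disjunction of terms (conjunctions).
Terms are separated by v.
Counting the disjuncts: 7 terms.

7


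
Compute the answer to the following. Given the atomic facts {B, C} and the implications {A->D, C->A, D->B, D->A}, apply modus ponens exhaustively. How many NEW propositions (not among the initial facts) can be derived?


Initial facts: {B, C}
Apply modus ponens to closure:
  C and C->A  =>  A
  A and A->D  =>  D
Final known: {A, B, C, D}
New propositions: {A, D}
Count = 2

2


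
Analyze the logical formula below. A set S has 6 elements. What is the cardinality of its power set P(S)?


The power set of a set with n elements has 2^n elements.
|P(S)| = 2^6 = 64

64


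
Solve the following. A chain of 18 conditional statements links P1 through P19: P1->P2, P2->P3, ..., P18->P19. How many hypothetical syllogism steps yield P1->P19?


With 18 implications in a chain connecting 19 propositions:
P1->P2, P2->P3, ..., P18->P19
Steps needed = (number of implications) - 1 = 18 - 1 = 17

17


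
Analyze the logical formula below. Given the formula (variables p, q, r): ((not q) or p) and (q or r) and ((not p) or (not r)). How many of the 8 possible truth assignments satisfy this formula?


Evaluate all 8 assignments for p, q, r:
p=0, q=0, r=0: 0
p=0, q=0, r=1: 1
p=0, q=1, r=0: 0
p=0, q=1, r=1: 0
p=1, q=0, r=0: 0
p=1, q=0, r=1: 0
p=1, q=1, r=0: 1
p=1, q=1, r=1: 0
Satisfying count = 2

2


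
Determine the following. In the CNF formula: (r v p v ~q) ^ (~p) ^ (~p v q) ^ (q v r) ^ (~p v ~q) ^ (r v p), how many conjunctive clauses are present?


A CNF formula is a conjunction of clauses.
Clauses are separated by ^.
Counting the conjuncts: 6 clauses.

6


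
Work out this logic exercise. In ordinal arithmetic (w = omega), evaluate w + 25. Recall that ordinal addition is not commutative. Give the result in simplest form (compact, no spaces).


Compute w + 25.
Ordinal + is associative but NOT commutative; for finite n>0, n + w = w but w + n stays w+n.
w + 25 is already in normal form (a successor ordinal beyond w).
Result = w+25

w+25


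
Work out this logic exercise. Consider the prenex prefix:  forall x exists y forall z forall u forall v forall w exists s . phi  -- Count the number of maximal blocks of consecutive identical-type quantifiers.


Quantifier-type sequence: A E A A A A E  (A=forall, E=exists)
Group into maximal same-type runs:
  Ax1 | Ex1 | Ax4 | Ex1
Number of blocks = 4

4


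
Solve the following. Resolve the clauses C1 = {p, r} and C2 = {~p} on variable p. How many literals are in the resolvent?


Remove p from C1 and ~p from C2.
C1 remainder: {r}
C2 remainder: {}
Union (resolvent): {r}
Resolvent has 1 literal(s).

1


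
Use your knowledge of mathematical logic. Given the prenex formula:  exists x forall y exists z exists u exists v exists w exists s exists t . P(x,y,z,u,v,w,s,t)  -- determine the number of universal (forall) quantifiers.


Quantifier prefix: exists x forall y exists z exists u exists v exists w exists s exists t
Mark each quantifier type:
  E U E E E E E E
Universal count = 1, Existential count = 7
Asked for universal (forall) quantifiers: 1

1


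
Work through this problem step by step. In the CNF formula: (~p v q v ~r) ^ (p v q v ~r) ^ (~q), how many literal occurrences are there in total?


Counting literals in each clause:
Clause 1: 3 literal(s)
Clause 2: 3 literal(s)
Clause 3: 1 literal(s)
Total = 7

7


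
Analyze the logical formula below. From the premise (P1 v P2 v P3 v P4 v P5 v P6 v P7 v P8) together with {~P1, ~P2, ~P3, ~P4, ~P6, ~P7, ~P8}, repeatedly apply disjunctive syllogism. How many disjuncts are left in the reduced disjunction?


Original disjuncts (8): P1, P2, P3, P4, P5, P6, P7, P8
Negated (eliminate): ~P1, ~P2, ~P3, ~P4, ~P6, ~P7, ~P8
Remaining disjuncts: P5
Count = 8 - 7 = 1

1


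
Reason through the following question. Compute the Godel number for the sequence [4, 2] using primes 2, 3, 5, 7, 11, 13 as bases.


Encode each element as an exponent of the corresponding prime:
  2^4 = 16
  3^2 = 9
Product = 16 * 9 = 144

144


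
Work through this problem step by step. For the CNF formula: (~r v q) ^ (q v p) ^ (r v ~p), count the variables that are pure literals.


Check each variable for pure literal status:
p: mixed (not pure)
q: pure positive
r: mixed (not pure)
Pure literal count = 1

1


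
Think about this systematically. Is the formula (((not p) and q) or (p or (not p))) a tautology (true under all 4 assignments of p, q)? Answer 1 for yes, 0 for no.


Check all 4 assignments:
p=0, q=0: 1
p=0, q=1: 1
p=1, q=0: 1
p=1, q=1: 1
Satisfying count = 4/4.
Tautology iff count = 4: yes.

1


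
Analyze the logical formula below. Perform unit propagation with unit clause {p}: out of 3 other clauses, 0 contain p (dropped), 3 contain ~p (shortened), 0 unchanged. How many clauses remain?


Satisfied (removed): 0
Shortened (remain): 3
Unchanged (remain): 0
Remaining = 3 + 0 = 3

3


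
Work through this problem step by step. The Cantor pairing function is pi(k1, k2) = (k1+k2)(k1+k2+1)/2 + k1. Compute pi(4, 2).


k1 + k2 = 6
(k1+k2)(k1+k2+1)/2 = 6 * 7 / 2 = 21
pi = 21 + 4 = 25

25


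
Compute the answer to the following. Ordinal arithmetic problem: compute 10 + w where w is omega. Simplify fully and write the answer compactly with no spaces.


Compute 10 + w.
Ordinal + is associative but NOT commutative; for finite n>0, n + w = w but w + n stays w+n.
Any finite left addend is absorbed by w on the right: 10 + w = w.
Result = w

w


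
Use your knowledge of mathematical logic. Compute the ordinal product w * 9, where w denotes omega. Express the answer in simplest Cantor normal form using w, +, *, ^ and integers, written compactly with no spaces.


Compute w * 9.
Ordinal * is associative and left-distributive over +, but NOT commutative; for finite n>1, n*w = w but w*n stays w*n.
w * 9 means 9 copies of w concatenated: w*9.
Result = w*9

w*9


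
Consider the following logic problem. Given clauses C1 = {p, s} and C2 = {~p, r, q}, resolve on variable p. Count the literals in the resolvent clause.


Remove p from C1 and ~p from C2.
C1 remainder: {s}
C2 remainder: {r, q}
Union (resolvent): {q, r, s}
Resolvent has 3 literal(s).

3


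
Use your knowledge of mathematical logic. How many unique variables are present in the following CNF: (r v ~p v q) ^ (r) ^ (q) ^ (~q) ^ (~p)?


Identify each variable that appears in the formula.
Variables found: p, q, r
Count = 3

3


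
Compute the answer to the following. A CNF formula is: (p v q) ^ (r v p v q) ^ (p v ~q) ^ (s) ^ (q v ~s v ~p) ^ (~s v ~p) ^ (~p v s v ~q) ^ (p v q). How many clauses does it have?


A CNF formula is a conjunction of clauses.
Clauses are separated by ^.
Counting the conjuncts: 8 clauses.

8


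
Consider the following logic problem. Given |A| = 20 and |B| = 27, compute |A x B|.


The Cartesian product A x B contains all ordered pairs (a, b).
|A x B| = |A| * |B| = 20 * 27 = 540

540


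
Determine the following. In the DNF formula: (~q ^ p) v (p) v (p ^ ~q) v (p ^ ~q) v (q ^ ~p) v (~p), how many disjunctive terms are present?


A DNF formula is a disjunction of terms (conjunctions).
Terms are separated by v.
Counting the disjuncts: 6 terms.

6


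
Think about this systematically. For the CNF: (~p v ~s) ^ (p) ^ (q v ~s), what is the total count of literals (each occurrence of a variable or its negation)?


Counting literals in each clause:
Clause 1: 2 literal(s)
Clause 2: 1 literal(s)
Clause 3: 2 literal(s)
Total = 5

5


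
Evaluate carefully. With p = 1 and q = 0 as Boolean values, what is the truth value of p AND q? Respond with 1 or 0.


p = 1, q = 0
Operation: p AND q
Evaluate: 1 AND 0 = 0

0


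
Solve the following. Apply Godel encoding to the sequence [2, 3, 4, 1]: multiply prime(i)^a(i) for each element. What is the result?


Encode each element as an exponent of the corresponding prime:
  2^2 = 4
  3^3 = 27
  5^4 = 625
  7^1 = 7
Product = 4 * 27 * 625 * 7 = 472500

472500


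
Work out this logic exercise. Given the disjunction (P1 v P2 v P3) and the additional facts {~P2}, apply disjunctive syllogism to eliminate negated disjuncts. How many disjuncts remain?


Original disjuncts (3): P1, P2, P3
Negated (eliminate): ~P2
Remaining disjuncts: P1, P3
Count = 3 - 1 = 2

2


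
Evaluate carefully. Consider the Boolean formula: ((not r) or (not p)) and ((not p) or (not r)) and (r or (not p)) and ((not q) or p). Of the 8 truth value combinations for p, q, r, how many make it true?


Evaluate all 8 assignments for p, q, r:
p=0, q=0, r=0: 1
p=0, q=0, r=1: 1
p=0, q=1, r=0: 0
p=0, q=1, r=1: 0
p=1, q=0, r=0: 0
p=1, q=0, r=1: 0
p=1, q=1, r=0: 0
p=1, q=1, r=1: 0
Satisfying count = 2

2


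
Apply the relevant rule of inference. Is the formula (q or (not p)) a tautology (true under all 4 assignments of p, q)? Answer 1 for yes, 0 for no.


Check all 4 assignments:
p=0, q=0: 1
p=0, q=1: 1
p=1, q=0: 0
p=1, q=1: 1
Satisfying count = 3/4.
Tautology iff count = 4: no.

0


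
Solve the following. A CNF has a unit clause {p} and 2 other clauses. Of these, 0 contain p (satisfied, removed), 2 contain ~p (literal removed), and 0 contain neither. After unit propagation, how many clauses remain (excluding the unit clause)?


Satisfied (removed): 0
Shortened (remain): 2
Unchanged (remain): 0
Remaining = 2 + 0 = 2

2


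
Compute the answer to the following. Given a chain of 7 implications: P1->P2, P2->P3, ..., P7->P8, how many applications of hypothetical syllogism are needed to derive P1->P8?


With 7 implications in a chain connecting 8 propositions:
P1->P2, P2->P3, ..., P7->P8
Steps needed = (number of implications) - 1 = 7 - 1 = 6

6


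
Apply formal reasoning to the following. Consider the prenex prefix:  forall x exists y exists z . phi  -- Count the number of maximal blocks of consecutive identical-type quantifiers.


Quantifier-type sequence: A E E  (A=forall, E=exists)
Group into maximal same-type runs:
  Ax1 | Ex2
Number of blocks = 2

2


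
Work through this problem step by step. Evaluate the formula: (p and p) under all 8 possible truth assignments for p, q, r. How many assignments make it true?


Check all 8 assignments:
p=0, q=0, r=0: 0
p=0, q=0, r=1: 0
p=0, q=1, r=0: 0
p=0, q=1, r=1: 0
p=1, q=0, r=0: 1
p=1, q=0, r=1: 1
p=1, q=1, r=0: 1
p=1, q=1, r=1: 1
Count of True = 4

4


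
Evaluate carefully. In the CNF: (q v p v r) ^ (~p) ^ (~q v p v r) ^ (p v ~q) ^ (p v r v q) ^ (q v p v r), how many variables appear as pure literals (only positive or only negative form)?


Check each variable for pure literal status:
p: mixed (not pure)
q: mixed (not pure)
r: pure positive
Pure literal count = 1

1


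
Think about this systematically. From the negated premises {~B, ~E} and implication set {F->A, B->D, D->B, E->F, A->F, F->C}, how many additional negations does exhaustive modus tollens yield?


Initial negated facts: {~B, ~E}
Apply modus tollens to closure:
  ~B and D->B  =>  ~D
Final negated: {~B, ~D, ~E}
New negations: {~D}
Count = 1

1


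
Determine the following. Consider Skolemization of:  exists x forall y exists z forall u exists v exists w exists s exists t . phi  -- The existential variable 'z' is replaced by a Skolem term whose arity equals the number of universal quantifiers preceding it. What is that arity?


Quantifier prefix: exists x forall y exists z forall u exists v exists w exists s exists t
'z' is existentially quantified at position 3.
Universal variables preceding it: y
Skolem function arity = 1

1


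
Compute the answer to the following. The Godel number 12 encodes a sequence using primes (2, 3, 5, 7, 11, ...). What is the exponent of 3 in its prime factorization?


Factorize 12 by dividing by 3 repeatedly.
Division steps: 3 divides 12 exactly 1 time(s).
Exponent of 3 = 1

1


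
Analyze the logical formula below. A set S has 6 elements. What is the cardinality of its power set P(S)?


The power set of a set with n elements has 2^n elements.
|P(S)| = 2^6 = 64

64


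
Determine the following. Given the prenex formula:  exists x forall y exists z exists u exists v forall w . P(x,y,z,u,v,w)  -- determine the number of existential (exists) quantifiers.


Quantifier prefix: exists x forall y exists z exists u exists v forall w
Mark each quantifier type:
  E U E E E U
Universal count = 2, Existential count = 4
Asked for existential (exists) quantifiers: 4

4


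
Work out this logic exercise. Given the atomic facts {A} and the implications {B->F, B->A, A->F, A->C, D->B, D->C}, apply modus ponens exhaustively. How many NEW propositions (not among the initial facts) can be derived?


Initial facts: {A}
Apply modus ponens to closure:
  A and A->F  =>  F
  A and A->C  =>  C
Final known: {A, C, F}
New propositions: {C, F}
Count = 2

2


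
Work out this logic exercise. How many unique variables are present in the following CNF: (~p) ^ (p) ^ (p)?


Identify each variable that appears in the formula.
Variables found: p
Count = 1

1


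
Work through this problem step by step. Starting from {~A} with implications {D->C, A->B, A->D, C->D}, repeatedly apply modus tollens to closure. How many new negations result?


Initial negated facts: {~A}
Apply modus tollens to closure:
  (no implication fires)
Final negated: {~A}
New negations: {(none)}
Count = 0

0


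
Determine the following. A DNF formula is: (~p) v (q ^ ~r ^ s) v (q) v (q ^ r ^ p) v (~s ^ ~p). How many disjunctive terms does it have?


A DNF formula is a disjunction of terms (conjunctions).
Terms are separated by v.
Counting the disjuncts: 5 terms.

5
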